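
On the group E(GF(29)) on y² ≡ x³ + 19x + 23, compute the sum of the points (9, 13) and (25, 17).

(9, 13) + (25, 17). λ = (17 - 13)/(25 - 9) ≡ 4/16 mod 29. 16⁻¹ ≡ 20 (mod 29), so λ ≡ 22.
  x = λ² - 9 - 25 = 484 - 34 ≡ 15; y = λ·(9 - 15) - 13 ≡ 0. → (15, 0)

(15, 0)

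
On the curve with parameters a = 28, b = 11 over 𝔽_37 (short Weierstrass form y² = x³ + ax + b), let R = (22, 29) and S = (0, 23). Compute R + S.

(22, 29) + (0, 23). λ = (23 - 29)/(0 - 22) ≡ 31/15 mod 37. 15⁻¹ ≡ 5 (mod 37) since 15·5 = 75 ≡ 1, so λ ≡ 7.
  x = λ² - 22 - 0 = 49 - 22 ≡ 27; y = λ·(22 - 27) - 29 ≡ 10. → (27, 10)

(27, 10)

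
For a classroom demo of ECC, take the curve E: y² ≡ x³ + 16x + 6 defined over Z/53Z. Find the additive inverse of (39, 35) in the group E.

-(39, 35) = (39, -35 mod 53) = (39, 18).

(39, 18)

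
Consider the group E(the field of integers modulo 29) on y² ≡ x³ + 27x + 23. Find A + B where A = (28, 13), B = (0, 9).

(28, 13) + (0, 9). λ = (9 - 13)/(0 - 28) ≡ 25/1 mod 29. 1⁻¹ ≡ 1 (mod 29) since 1·1 = 1 ≡ 1, so λ ≡ 25.
  x = λ² - 28 - 0 = 625 - 28 ≡ 17; y = λ·(28 - 17) - 13 ≡ 1. → (17, 1)

(17, 1)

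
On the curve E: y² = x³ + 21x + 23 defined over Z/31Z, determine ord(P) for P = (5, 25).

2P: tangent at (5, 25): λ = (3·5² + 21)/(2·25) ≡ 3/19. 19⁻¹ ≡ 18 (mod 31) since 19·18 = 342 ≡ 1, so λ ≡ 3·18 ≡ 23.
  x = λ² - 5 - 5 = 529 - 10 ≡ 23; y = λ·(5 - 23) - 25 ≡ 26. → (23, 26)
3P: (23, 26) + (5, 25). λ = (25 - 26)/(5 - 23) ≡ 30/13 mod 31. 13⁻¹ ≡ 12 (mod 31), so λ ≡ 19.
  x = λ² - 23 - 5 = 361 - 28 ≡ 23; y = λ·(23 - 23) - 26 ≡ 5. → (23, 5)
4P: (23, 5) + (5, 25). λ = (25 - 5)/(5 - 23) ≡ 20/13 mod 31. 13⁻¹ ≡ 12 (mod 31), so λ ≡ 23.
  x = λ² - 23 - 5 = 529 - 28 ≡ 5; y = λ·(23 - 5) - 5 ≡ 6. → (5, 6)
5P: (5, 6) + (5, 25): same x and y₁ ≡ -y₂, so the sum is O.
5P = O, so the order is 5.

5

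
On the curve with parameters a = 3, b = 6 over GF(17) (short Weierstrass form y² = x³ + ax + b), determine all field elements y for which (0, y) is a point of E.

none

x³ + 3x + 6 = 6 ≡ 6 (mod 17).
6 is a non-residue mod 17; no y exists.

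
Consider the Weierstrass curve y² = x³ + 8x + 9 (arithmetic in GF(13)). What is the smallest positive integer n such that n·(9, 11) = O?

3

2P: tangent at (9, 11): λ = (3·9² + 8)/(2·11) ≡ 4/9. 9⁻¹ ≡ 3 (mod 13), so λ ≡ 4·3 ≡ 12.
  x = λ² - 9 - 9 = 144 - 18 ≡ 9; y = λ·(9 - 9) - 11 ≡ 2. → (9, 2)
3P: (9, 2) + (9, 11): same x and y₁ ≡ -y₂, so the sum is O.
3P = O, so the order is 3.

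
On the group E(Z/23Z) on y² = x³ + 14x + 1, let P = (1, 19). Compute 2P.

(0, 22)

tangent at (1, 19): λ = (3·1² + 14)/(2·19) ≡ 17/15. 15⁻¹ ≡ 20 (mod 23) since 15·20 = 300 ≡ 1, so λ ≡ 17·20 ≡ 18.
  x = λ² - 1 - 1 = 324 - 2 ≡ 0; y = λ·(1 - 0) - 19 ≡ 22. → (0, 22)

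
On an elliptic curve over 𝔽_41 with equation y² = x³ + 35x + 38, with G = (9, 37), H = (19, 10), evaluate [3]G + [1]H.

First 3G:
Repeated addition: build up to 3G.
2G: tangent at (9, 37): λ = (3·9² + 35)/(2·37) ≡ 32/33. 33⁻¹ ≡ 5 (mod 41) since 33·5 = 165 ≡ 1, so λ ≡ 32·5 ≡ 37.
  x = λ² - 9 - 9 = 1369 - 18 ≡ 39; y = λ·(9 - 39) - 37 ≡ 1. → (39, 1)
3G: (39, 1) + (9, 37). λ = (37 - 1)/(9 - 39) ≡ 36/11 mod 41. 11⁻¹ ≡ 15 (mod 41), so λ ≡ 7.
  x = λ² - 39 - 9 = 49 - 48 ≡ 1; y = λ·(39 - 1) - 1 ≡ 19. → (1, 19)
3G = (1, 19).
Finally 3G + H:
(1, 19) + (19, 10). λ = (10 - 19)/(19 - 1) ≡ 32/18 mod 41. 18⁻¹ ≡ 16 (mod 41), so λ ≡ 20.
  x = λ² - 1 - 19 = 400 - 20 ≡ 11; y = λ·(1 - 11) - 19 ≡ 27. → (11, 27)

(11, 27)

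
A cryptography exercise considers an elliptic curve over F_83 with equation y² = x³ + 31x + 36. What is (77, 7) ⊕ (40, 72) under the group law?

(77, 7) + (40, 72). λ = (72 - 7)/(40 - 77) ≡ 65/46 mod 83. 46⁻¹ ≡ 74 (mod 83), so λ ≡ 79.
  x = λ² - 77 - 40 = 6241 - 117 ≡ 65; y = λ·(77 - 65) - 7 ≡ 28. → (65, 28)

(65, 28)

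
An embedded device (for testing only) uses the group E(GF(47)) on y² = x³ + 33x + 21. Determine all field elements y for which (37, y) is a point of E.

x³ + 33x + 21 = 51895 ≡ 7 (mod 47).
Square roots of 7 mod 47: 17 and 30 (since 17² = 289 ≡ 7).

17, 30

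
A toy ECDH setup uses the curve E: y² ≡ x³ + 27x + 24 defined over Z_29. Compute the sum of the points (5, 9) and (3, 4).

(20, 26)

(5, 9) + (3, 4). λ = (4 - 9)/(3 - 5) ≡ 24/27 mod 29. 27⁻¹ ≡ 14 (mod 29) since 27·14 = 378 ≡ 1, so λ ≡ 17.
  x = λ² - 5 - 3 = 289 - 8 ≡ 20; y = λ·(5 - 20) - 9 ≡ 26. → (20, 26)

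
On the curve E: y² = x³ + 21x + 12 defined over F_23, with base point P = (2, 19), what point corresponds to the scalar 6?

Double-and-add on 6 = (110)₂. Start with P = (2, 19) for the leading 1-bit.
double: tangent at (2, 19): λ = (3·2² + 21)/(2·19) ≡ 10/15. 15⁻¹ ≡ 20 (mod 23) since 15·20 = 300 ≡ 1, so λ ≡ 10·20 ≡ 16.
  x = λ² - 2 - 2 = 256 - 4 ≡ 22; y = λ·(2 - 22) - 19 ≡ 6. → (22, 6)
add P: (22, 6) + (2, 19). λ = (19 - 6)/(2 - 22) ≡ 13/3 mod 23. 3⁻¹ ≡ 8 (mod 23) since 3·8 = 24 ≡ 1, so λ ≡ 12.
  x = λ² - 22 - 2 = 144 - 24 ≡ 5; y = λ·(22 - 5) - 6 ≡ 14. → (5, 14)
double: tangent at (5, 14): λ = (3·5² + 21)/(2·14) ≡ 4/5. 5⁻¹ ≡ 14 (mod 23) since 5·14 = 70 ≡ 1, so λ ≡ 4·14 ≡ 10.
  x = λ² - 5 - 5 = 100 - 10 ≡ 21; y = λ·(5 - 21) - 14 ≡ 10. → (21, 10)

(21, 10)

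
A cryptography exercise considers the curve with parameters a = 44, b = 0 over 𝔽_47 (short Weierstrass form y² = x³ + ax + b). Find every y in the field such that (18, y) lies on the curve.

none

x³ + 44x + 0 = 6624 ≡ 44 (mod 47).
44 is a non-residue mod 47; no y exists.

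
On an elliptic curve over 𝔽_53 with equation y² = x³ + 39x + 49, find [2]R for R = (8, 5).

(21, 18)

tangent at (8, 5): λ = (3·8² + 39)/(2·5) ≡ 19/10. 10⁻¹ ≡ 16 (mod 53), so λ ≡ 19·16 ≡ 39.
  x = λ² - 8 - 8 = 1521 - 16 ≡ 21; y = λ·(8 - 21) - 5 ≡ 18. → (21, 18)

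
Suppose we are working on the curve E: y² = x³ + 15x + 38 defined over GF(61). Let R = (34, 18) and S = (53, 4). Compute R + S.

(8, 11)

(34, 18) + (53, 4). λ = (4 - 18)/(53 - 34) ≡ 47/19 mod 61. 19⁻¹ ≡ 45 (mod 61), so λ ≡ 41.
  x = λ² - 34 - 53 = 1681 - 87 ≡ 8; y = λ·(34 - 8) - 18 ≡ 11. → (8, 11)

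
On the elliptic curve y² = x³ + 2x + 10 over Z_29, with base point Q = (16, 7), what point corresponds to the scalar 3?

(2, 14)

Repeated addition: build up to 3Q.
2Q: tangent at (16, 7): λ = (3·16² + 2)/(2·7) ≡ 16/14. 14⁻¹ ≡ 27 (mod 29), so λ ≡ 16·27 ≡ 26.
  x = λ² - 16 - 16 = 676 - 32 ≡ 6; y = λ·(16 - 6) - 7 ≡ 21. → (6, 21)
3Q: (6, 21) + (16, 7). λ = (7 - 21)/(16 - 6) ≡ 15/10 mod 29. 10⁻¹ ≡ 3 (mod 29), so λ ≡ 16.
  x = λ² - 6 - 16 = 256 - 22 ≡ 2; y = λ·(6 - 2) - 21 ≡ 14. → (2, 14)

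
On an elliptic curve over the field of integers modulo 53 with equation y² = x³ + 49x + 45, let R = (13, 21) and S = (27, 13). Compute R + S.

(9, 7)

(13, 21) + (27, 13). λ = (13 - 21)/(27 - 13) ≡ 45/14 mod 53. 14⁻¹ ≡ 19 (mod 53) since 14·19 = 266 ≡ 1, so λ ≡ 7.
  x = λ² - 13 - 27 = 49 - 40 ≡ 9; y = λ·(13 - 9) - 21 ≡ 7. → (9, 7)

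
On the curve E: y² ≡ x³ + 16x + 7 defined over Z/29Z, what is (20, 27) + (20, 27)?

tangent at (20, 27): λ = (3·20² + 16)/(2·27) ≡ 27/25. 25⁻¹ ≡ 7 (mod 29) since 25·7 = 175 ≡ 1, so λ ≡ 27·7 ≡ 15.
  x = λ² - 20 - 20 = 225 - 40 ≡ 11; y = λ·(20 - 11) - 27 ≡ 21. → (11, 21)

(11, 21)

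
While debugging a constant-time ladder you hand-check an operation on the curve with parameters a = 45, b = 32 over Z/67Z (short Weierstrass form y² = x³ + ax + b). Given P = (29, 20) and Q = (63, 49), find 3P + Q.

First 3P:
Repeated addition: build up to 3P.
2P: tangent at (29, 20): λ = (3·29² + 45)/(2·20) ≡ 22/40. 40⁻¹ ≡ 62 (mod 67) since 40·62 = 2480 ≡ 1, so λ ≡ 22·62 ≡ 24.
  x = λ² - 29 - 29 = 576 - 58 ≡ 49; y = λ·(29 - 49) - 20 ≡ 36. → (49, 36)
3P: (49, 36) + (29, 20). λ = (20 - 36)/(29 - 49) ≡ 51/47 mod 67. 47⁻¹ ≡ 10 (mod 67), so λ ≡ 41.
  x = λ² - 49 - 29 = 1681 - 78 ≡ 62; y = λ·(49 - 62) - 36 ≡ 34. → (62, 34)
3P = (62, 34).
Finally 3P + Q:
(62, 34) + (63, 49). λ = (49 - 34)/(63 - 62) ≡ 15/1 mod 67. 1⁻¹ ≡ 1 (mod 67) since 1·1 = 1 ≡ 1, so λ ≡ 15.
  x = λ² - 62 - 63 = 225 - 125 ≡ 33; y = λ·(62 - 33) - 34 ≡ 66. → (33, 66)

(33, 66)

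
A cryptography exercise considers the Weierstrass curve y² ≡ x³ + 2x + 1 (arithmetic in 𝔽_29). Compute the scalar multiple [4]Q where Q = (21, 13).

Repeated addition: build up to 4Q.
2Q: tangent at (21, 13): λ = (3·21² + 2)/(2·13) ≡ 20/26. 26⁻¹ ≡ 19 (mod 29) since 26·19 = 494 ≡ 1, so λ ≡ 20·19 ≡ 3.
  x = λ² - 21 - 21 = 9 - 42 ≡ 25; y = λ·(21 - 25) - 13 ≡ 4. → (25, 4)
3Q: (25, 4) + (21, 13). λ = (13 - 4)/(21 - 25) ≡ 9/25 mod 29. 25⁻¹ ≡ 7 (mod 29) since 25·7 = 175 ≡ 1, so λ ≡ 5.
  x = λ² - 25 - 21 = 25 - 46 ≡ 8; y = λ·(25 - 8) - 4 ≡ 23. → (8, 23)
4Q: (8, 23) + (21, 13). λ = (13 - 23)/(21 - 8) ≡ 19/13 mod 29. 13⁻¹ ≡ 9 (mod 29) since 13·9 = 117 ≡ 1, so λ ≡ 26.
  x = λ² - 8 - 21 = 676 - 29 ≡ 9; y = λ·(8 - 9) - 23 ≡ 9. → (9, 9)

(9, 9)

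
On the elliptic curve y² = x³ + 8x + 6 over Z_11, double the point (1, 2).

(9, 9)

tangent at (1, 2): λ = (3·1² + 8)/(2·2) ≡ 0/4. 4⁻¹ ≡ 3 (mod 11) since 4·3 = 12 ≡ 1, so λ ≡ 0·3 ≡ 0.
  x = λ² - 1 - 1 = 0 - 2 ≡ 9; y = λ·(1 - 9) - 2 ≡ 9. → (9, 9)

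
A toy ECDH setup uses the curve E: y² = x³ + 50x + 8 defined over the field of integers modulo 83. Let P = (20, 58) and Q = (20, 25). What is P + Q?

O

The two points share x = 20 and their y-coordinates satisfy 58 + 25 ≡ 0 (mod 83), so they are inverses. Their sum is the point at infinity.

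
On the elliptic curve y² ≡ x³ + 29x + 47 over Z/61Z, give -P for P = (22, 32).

-(22, 32) = (22, -32 mod 61) = (22, 29).

(22, 29)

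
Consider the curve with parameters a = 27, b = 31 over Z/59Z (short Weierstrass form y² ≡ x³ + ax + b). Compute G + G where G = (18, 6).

tangent at (18, 6): λ = (3·18² + 27)/(2·6) ≡ 55/12. 12⁻¹ ≡ 5 (mod 59) since 12·5 = 60 ≡ 1, so λ ≡ 55·5 ≡ 39.
  x = λ² - 18 - 18 = 1521 - 36 ≡ 10; y = λ·(18 - 10) - 6 ≡ 11. → (10, 11)

(10, 11)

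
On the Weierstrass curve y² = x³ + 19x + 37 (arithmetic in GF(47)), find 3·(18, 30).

Write Q = (18, 30).
Repeated addition: build up to 3Q.
2Q: tangent at (18, 30): λ = (3·18² + 19)/(2·30) ≡ 4/13. 13⁻¹ ≡ 29 (mod 47), so λ ≡ 4·29 ≡ 22.
  x = λ² - 18 - 18 = 484 - 36 ≡ 25; y = λ·(18 - 25) - 30 ≡ 4. → (25, 4)
3Q: (25, 4) + (18, 30). λ = (30 - 4)/(18 - 25) ≡ 26/40 mod 47. 40⁻¹ ≡ 20 (mod 47), so λ ≡ 3.
  x = λ² - 25 - 18 = 9 - 43 ≡ 13; y = λ·(25 - 13) - 4 ≡ 32. → (13, 32)

(13, 32)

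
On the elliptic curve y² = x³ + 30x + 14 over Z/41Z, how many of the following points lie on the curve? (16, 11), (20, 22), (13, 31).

2

(16, 11): 11² ≡ 39, rhs ≡ 39 → on.
(20, 22): 22² ≡ 33, rhs ≡ 4 → off.
(13, 31): 31² ≡ 18, rhs ≡ 18 → on.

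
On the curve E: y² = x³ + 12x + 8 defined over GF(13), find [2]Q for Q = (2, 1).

tangent at (2, 1): λ = (3·2² + 12)/(2·1) ≡ 11/2. 2⁻¹ ≡ 7 (mod 13) since 2·7 = 14 ≡ 1, so λ ≡ 11·7 ≡ 12.
  x = λ² - 2 - 2 = 144 - 4 ≡ 10; y = λ·(2 - 10) - 1 ≡ 7. → (10, 7)

(10, 7)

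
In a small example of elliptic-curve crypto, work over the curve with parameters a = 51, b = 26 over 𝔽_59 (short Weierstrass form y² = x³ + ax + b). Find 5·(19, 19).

(33, 57)

Write G = (19, 19).
Double-and-add on 5 = (101)₂. Start with G = (19, 19) for the leading 1-bit.
double: tangent at (19, 19): λ = (3·19² + 51)/(2·19) ≡ 13/38. 38⁻¹ ≡ 14 (mod 59), so λ ≡ 13·14 ≡ 5.
  x = λ² - 19 - 19 = 25 - 38 ≡ 46; y = λ·(19 - 46) - 19 ≡ 23. → (46, 23)
double: tangent at (46, 23): λ = (3·46² + 51)/(2·23) ≡ 27/46. 46⁻¹ ≡ 9 (mod 59), so λ ≡ 27·9 ≡ 7.
  x = λ² - 46 - 46 = 49 - 92 ≡ 16; y = λ·(46 - 16) - 23 ≡ 10. → (16, 10)
add G: (16, 10) + (19, 19). λ = (19 - 10)/(19 - 16) ≡ 9/3 mod 59. 3⁻¹ ≡ 20 (mod 59), so λ ≡ 3.
  x = λ² - 16 - 19 = 9 - 35 ≡ 33; y = λ·(16 - 33) - 10 ≡ 57. → (33, 57)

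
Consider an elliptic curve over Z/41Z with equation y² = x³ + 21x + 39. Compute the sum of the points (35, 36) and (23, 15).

(35, 36) + (23, 15). λ = (15 - 36)/(23 - 35) ≡ 20/29 mod 41. 29⁻¹ ≡ 17 (mod 41), so λ ≡ 12.
  x = λ² - 35 - 23 = 144 - 58 ≡ 4; y = λ·(35 - 4) - 36 ≡ 8. → (4, 8)

(4, 8)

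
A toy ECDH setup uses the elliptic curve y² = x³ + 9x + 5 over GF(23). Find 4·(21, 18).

Write P = (21, 18).
Double-and-add on 4 = (100)₂. Start with P = (21, 18) for the leading 1-bit.
double: tangent at (21, 18): λ = (3·21² + 9)/(2·18) ≡ 21/13. 13⁻¹ ≡ 16 (mod 23), so λ ≡ 21·16 ≡ 14.
  x = λ² - 21 - 21 = 196 - 42 ≡ 16; y = λ·(21 - 16) - 18 ≡ 6. → (16, 6)
double: tangent at (16, 6): λ = (3·16² + 9)/(2·6) ≡ 18/12. 12⁻¹ ≡ 2 (mod 23) since 12·2 = 24 ≡ 1, so λ ≡ 18·2 ≡ 13.
  x = λ² - 16 - 16 = 169 - 32 ≡ 22; y = λ·(16 - 22) - 6 ≡ 8. → (22, 8)

(22, 8)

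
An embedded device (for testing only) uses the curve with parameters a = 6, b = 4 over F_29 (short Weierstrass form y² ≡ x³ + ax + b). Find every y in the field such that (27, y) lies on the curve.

10, 19

x³ + 6x + 4 = 19849 ≡ 13 (mod 29).
Square roots of 13 mod 29: 10 and 19 (since 10² = 100 ≡ 13).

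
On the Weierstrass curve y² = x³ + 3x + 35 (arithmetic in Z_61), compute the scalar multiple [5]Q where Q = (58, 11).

Double-and-add on 5 = (101)₂. Start with Q = (58, 11) for the leading 1-bit.
double: tangent at (58, 11): λ = (3·58² + 3)/(2·11) ≡ 30/22. 22⁻¹ ≡ 25 (mod 61), so λ ≡ 30·25 ≡ 18.
  x = λ² - 58 - 58 = 324 - 116 ≡ 25; y = λ·(58 - 25) - 11 ≡ 34. → (25, 34)
double: tangent at (25, 34): λ = (3·25² + 3)/(2·34) ≡ 48/7. 7⁻¹ ≡ 35 (mod 61), so λ ≡ 48·35 ≡ 33.
  x = λ² - 25 - 25 = 1089 - 50 ≡ 2; y = λ·(25 - 2) - 34 ≡ 54. → (2, 54)
add Q: (2, 54) + (58, 11). λ = (11 - 54)/(58 - 2) ≡ 18/56 mod 61. 56⁻¹ ≡ 12 (mod 61) since 56·12 = 672 ≡ 1, so λ ≡ 33.
  x = λ² - 2 - 58 = 1089 - 60 ≡ 53; y = λ·(2 - 53) - 54 ≡ 32. → (53, 32)

(53, 32)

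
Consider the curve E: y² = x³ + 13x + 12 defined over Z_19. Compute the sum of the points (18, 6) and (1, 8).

(1, 11)

(18, 6) + (1, 8). λ = (8 - 6)/(1 - 18) ≡ 2/2 mod 19. 2⁻¹ ≡ 10 (mod 19), so λ ≡ 1.
  x = λ² - 18 - 1 = 1 - 19 ≡ 1; y = λ·(18 - 1) - 6 ≡ 11. → (1, 11)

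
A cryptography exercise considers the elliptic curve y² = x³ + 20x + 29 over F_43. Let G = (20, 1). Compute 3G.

Repeated addition: build up to 3G.
2G: tangent at (20, 1): λ = (3·20² + 20)/(2·1) ≡ 16/2. 2⁻¹ ≡ 22 (mod 43), so λ ≡ 16·22 ≡ 8.
  x = λ² - 20 - 20 = 64 - 40 ≡ 24; y = λ·(20 - 24) - 1 ≡ 10. → (24, 10)
3G: (24, 10) + (20, 1). λ = (1 - 10)/(20 - 24) ≡ 34/39 mod 43. 39⁻¹ ≡ 32 (mod 43) since 39·32 = 1248 ≡ 1, so λ ≡ 13.
  x = λ² - 24 - 20 = 169 - 44 ≡ 39; y = λ·(24 - 39) - 10 ≡ 10. → (39, 10)

(39, 10)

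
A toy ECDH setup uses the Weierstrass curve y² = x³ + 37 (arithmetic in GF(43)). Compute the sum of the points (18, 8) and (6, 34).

(18, 8) + (6, 34). λ = (34 - 8)/(6 - 18) ≡ 26/31 mod 43. 31⁻¹ ≡ 25 (mod 43), so λ ≡ 5.
  x = λ² - 18 - 6 = 25 - 24 ≡ 1; y = λ·(18 - 1) - 8 ≡ 34. → (1, 34)

(1, 34)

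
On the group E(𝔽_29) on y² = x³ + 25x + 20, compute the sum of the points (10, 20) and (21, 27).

(10, 20) + (21, 27). λ = (27 - 20)/(21 - 10) ≡ 7/11 mod 29. 11⁻¹ ≡ 8 (mod 29), so λ ≡ 27.
  x = λ² - 10 - 21 = 729 - 31 ≡ 2; y = λ·(10 - 2) - 20 ≡ 22. → (2, 22)

(2, 22)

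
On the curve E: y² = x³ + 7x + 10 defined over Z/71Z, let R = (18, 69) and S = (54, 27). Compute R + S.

(26, 35)

(18, 69) + (54, 27). λ = (27 - 69)/(54 - 18) ≡ 29/36 mod 71. 36⁻¹ ≡ 2 (mod 71), so λ ≡ 58.
  x = λ² - 18 - 54 = 3364 - 72 ≡ 26; y = λ·(18 - 26) - 69 ≡ 35. → (26, 35)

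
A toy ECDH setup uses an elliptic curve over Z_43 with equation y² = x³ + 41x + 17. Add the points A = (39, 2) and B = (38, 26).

(39, 2) + (38, 26). λ = (26 - 2)/(38 - 39) ≡ 24/42 mod 43. 42⁻¹ ≡ 42 (mod 43), so λ ≡ 19.
  x = λ² - 39 - 38 = 361 - 77 ≡ 26; y = λ·(39 - 26) - 2 ≡ 30. → (26, 30)

(26, 30)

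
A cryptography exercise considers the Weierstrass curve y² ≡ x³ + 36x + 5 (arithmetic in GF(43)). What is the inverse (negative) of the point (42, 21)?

(42, 22)

-(42, 21) = (42, -21 mod 43) = (42, 22).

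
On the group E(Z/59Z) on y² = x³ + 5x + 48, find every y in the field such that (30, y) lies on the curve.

x³ + 5x + 48 = 27198 ≡ 58 (mod 59).
58 is a non-residue mod 59; no y exists.

none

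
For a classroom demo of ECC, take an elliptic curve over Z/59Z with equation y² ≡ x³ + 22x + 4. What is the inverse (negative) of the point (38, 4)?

-(38, 4) = (38, -4 mod 59) = (38, 55).

(38, 55)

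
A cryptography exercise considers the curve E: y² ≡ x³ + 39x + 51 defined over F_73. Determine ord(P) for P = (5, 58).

2P: tangent at (5, 58): λ = (3·5² + 39)/(2·58) ≡ 41/43. 43⁻¹ ≡ 17 (mod 73) since 43·17 = 731 ≡ 1, so λ ≡ 41·17 ≡ 40.
  x = λ² - 5 - 5 = 1600 - 10 ≡ 57; y = λ·(5 - 57) - 58 ≡ 52. → (57, 52)
3P: (57, 52) + (5, 58). λ = (58 - 52)/(5 - 57) ≡ 6/21 mod 73. 21⁻¹ ≡ 7 (mod 73), so λ ≡ 42.
  x = λ² - 57 - 5 = 1764 - 62 ≡ 23; y = λ·(57 - 23) - 52 ≡ 62. → (23, 62)
4P: (23, 62) + (5, 58). λ = (58 - 62)/(5 - 23) ≡ 69/55 mod 73. 55⁻¹ ≡ 4 (mod 73) since 55·4 = 220 ≡ 1, so λ ≡ 57.
  x = λ² - 23 - 5 = 3249 - 28 ≡ 9; y = λ·(23 - 9) - 62 ≡ 6. → (9, 6)
5P: (9, 6) + (5, 58). λ = (58 - 6)/(5 - 9) ≡ 52/69 mod 73. 69⁻¹ ≡ 18 (mod 73) since 69·18 = 1242 ≡ 1, so λ ≡ 60.
  x = λ² - 9 - 5 = 3600 - 14 ≡ 9; y = λ·(9 - 9) - 6 ≡ 67. → (9, 67)
6P: (9, 67) + (5, 58). λ = (58 - 67)/(5 - 9) ≡ 64/69 mod 73. 69⁻¹ ≡ 18 (mod 73), so λ ≡ 57.
  x = λ² - 9 - 5 = 3249 - 14 ≡ 23; y = λ·(9 - 23) - 67 ≡ 11. → (23, 11)
7P: (23, 11) + (5, 58). λ = (58 - 11)/(5 - 23) ≡ 47/55 mod 73. 55⁻¹ ≡ 4 (mod 73), so λ ≡ 42.
  x = λ² - 23 - 5 = 1764 - 28 ≡ 57; y = λ·(23 - 57) - 11 ≡ 21. → (57, 21)
8P: (57, 21) + (5, 58). λ = (58 - 21)/(5 - 57) ≡ 37/21 mod 73. 21⁻¹ ≡ 7 (mod 73), so λ ≡ 40.
  x = λ² - 57 - 5 = 1600 - 62 ≡ 5; y = λ·(57 - 5) - 21 ≡ 15. → (5, 15)
9P: (5, 15) + (5, 58): same x and y₁ ≡ -y₂, so the sum is O.
9P = O, so the order is 9.

9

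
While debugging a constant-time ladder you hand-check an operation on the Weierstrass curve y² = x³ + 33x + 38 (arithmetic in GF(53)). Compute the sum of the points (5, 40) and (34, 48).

(5, 40) + (34, 48). λ = (48 - 40)/(34 - 5) ≡ 8/29 mod 53. 29⁻¹ ≡ 11 (mod 53), so λ ≡ 35.
  x = λ² - 5 - 34 = 1225 - 39 ≡ 20; y = λ·(5 - 20) - 40 ≡ 18. → (20, 18)

(20, 18)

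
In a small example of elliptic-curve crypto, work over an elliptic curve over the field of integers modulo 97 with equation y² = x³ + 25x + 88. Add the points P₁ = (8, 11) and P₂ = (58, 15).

(8, 11) + (58, 15). λ = (15 - 11)/(58 - 8) ≡ 4/50 mod 97. 50⁻¹ ≡ 33 (mod 97) since 50·33 = 1650 ≡ 1, so λ ≡ 35.
  x = λ² - 8 - 58 = 1225 - 66 ≡ 92; y = λ·(8 - 92) - 11 ≡ 56. → (92, 56)

(92, 56)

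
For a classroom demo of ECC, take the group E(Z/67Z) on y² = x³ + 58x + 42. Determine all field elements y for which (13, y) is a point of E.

none

x³ + 58x + 42 = 2993 ≡ 45 (mod 67).
45 is a non-residue mod 67; no y exists.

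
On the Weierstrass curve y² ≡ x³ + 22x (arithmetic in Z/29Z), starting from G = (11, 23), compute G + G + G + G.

Double-and-add on 4 = (100)₂. Start with G = (11, 23) for the leading 1-bit.
double: tangent at (11, 23): λ = (3·11² + 22)/(2·23) ≡ 8/17. 17⁻¹ ≡ 12 (mod 29), so λ ≡ 8·12 ≡ 9.
  x = λ² - 11 - 11 = 81 - 22 ≡ 1; y = λ·(11 - 1) - 23 ≡ 9. → (1, 9)
double: tangent at (1, 9): λ = (3·1² + 22)/(2·9) ≡ 25/18. 18⁻¹ ≡ 21 (mod 29) since 18·21 = 378 ≡ 1, so λ ≡ 25·21 ≡ 3.
  x = λ² - 1 - 1 = 9 - 2 ≡ 7; y = λ·(1 - 7) - 9 ≡ 2. → (7, 2)

(7, 2)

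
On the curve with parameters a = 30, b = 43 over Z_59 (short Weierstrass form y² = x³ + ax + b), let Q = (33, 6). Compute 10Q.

Double-and-add on 10 = (1010)₂. Start with Q = (33, 6) for the leading 1-bit.
double: tangent at (33, 6): λ = (3·33² + 30)/(2·6) ≡ 52/12. 12⁻¹ ≡ 5 (mod 59), so λ ≡ 52·5 ≡ 24.
  x = λ² - 33 - 33 = 576 - 66 ≡ 38; y = λ·(33 - 38) - 6 ≡ 51. → (38, 51)
double: tangent at (38, 51): λ = (3·38² + 30)/(2·51) ≡ 55/43. 43⁻¹ ≡ 11 (mod 59), so λ ≡ 55·11 ≡ 15.
  x = λ² - 38 - 38 = 225 - 76 ≡ 31; y = λ·(38 - 31) - 51 ≡ 54. → (31, 54)
add Q: (31, 54) + (33, 6). λ = (6 - 54)/(33 - 31) ≡ 11/2 mod 59. 2⁻¹ ≡ 30 (mod 59) since 2·30 = 60 ≡ 1, so λ ≡ 35.
  x = λ² - 31 - 33 = 1225 - 64 ≡ 40; y = λ·(31 - 40) - 54 ≡ 44. → (40, 44)
double: tangent at (40, 44): λ = (3·40² + 30)/(2·44) ≡ 51/29. 29⁻¹ ≡ 57 (mod 59) since 29·57 = 1653 ≡ 1, so λ ≡ 51·57 ≡ 16.
  x = λ² - 40 - 40 = 256 - 80 ≡ 58; y = λ·(40 - 58) - 44 ≡ 22. → (58, 22)

(58, 22)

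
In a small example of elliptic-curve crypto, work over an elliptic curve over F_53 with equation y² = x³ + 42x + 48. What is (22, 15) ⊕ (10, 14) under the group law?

(22, 15) + (10, 14). λ = (14 - 15)/(10 - 22) ≡ 52/41 mod 53. 41⁻¹ ≡ 22 (mod 53), so λ ≡ 31.
  x = λ² - 22 - 10 = 961 - 32 ≡ 28; y = λ·(22 - 28) - 15 ≡ 11. → (28, 11)

(28, 11)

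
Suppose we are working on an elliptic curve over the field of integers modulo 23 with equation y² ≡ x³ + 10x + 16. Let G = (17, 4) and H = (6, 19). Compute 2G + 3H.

First 2G:
Repeated addition: build up to 2G.
2G: tangent at (17, 4): λ = (3·17² + 10)/(2·4) ≡ 3/8. 8⁻¹ ≡ 3 (mod 23) since 8·3 = 24 ≡ 1, so λ ≡ 3·3 ≡ 9.
  x = λ² - 17 - 17 = 81 - 34 ≡ 1; y = λ·(17 - 1) - 4 ≡ 2. → (1, 2)
2G = (1, 2).
Next 3H:
Repeated addition: build up to 3H.
2H: tangent at (6, 19): λ = (3·6² + 10)/(2·19) ≡ 3/15. 15⁻¹ ≡ 20 (mod 23) since 15·20 = 300 ≡ 1, so λ ≡ 3·20 ≡ 14.
  x = λ² - 6 - 6 = 196 - 12 ≡ 0; y = λ·(6 - 0) - 19 ≡ 19. → (0, 19)
3H: (0, 19) + (6, 19). λ = (19 - 19)/(6 - 0) ≡ 0/6 mod 23. 6⁻¹ ≡ 4 (mod 23), so λ ≡ 0.
  x = λ² - 0 - 6 = 0 - 6 ≡ 17; y = λ·(0 - 17) - 19 ≡ 4. → (17, 4)
3H = (17, 4).
Finally 2G + 3H:
(1, 2) + (17, 4). λ = (4 - 2)/(17 - 1) ≡ 2/16 mod 23. 16⁻¹ ≡ 13 (mod 23), so λ ≡ 3.
  x = λ² - 1 - 17 = 9 - 18 ≡ 14; y = λ·(1 - 14) - 2 ≡ 5. → (14, 5)

(14, 5)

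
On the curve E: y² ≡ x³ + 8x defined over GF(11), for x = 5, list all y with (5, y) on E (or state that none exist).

x³ + 8x + 0 = 165 ≡ 0 (mod 11).
Only y = 0 satisfies y² ≡ 0.

0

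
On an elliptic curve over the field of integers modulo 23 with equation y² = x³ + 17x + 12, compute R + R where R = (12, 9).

(2, 13)

tangent at (12, 9): λ = (3·12² + 17)/(2·9) ≡ 12/18. 18⁻¹ ≡ 9 (mod 23) since 18·9 = 162 ≡ 1, so λ ≡ 12·9 ≡ 16.
  x = λ² - 12 - 12 = 256 - 24 ≡ 2; y = λ·(12 - 2) - 9 ≡ 13. → (2, 13)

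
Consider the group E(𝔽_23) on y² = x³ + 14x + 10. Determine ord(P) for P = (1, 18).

2P: tangent at (1, 18): λ = (3·1² + 14)/(2·18) ≡ 17/13. 13⁻¹ ≡ 16 (mod 23), so λ ≡ 17·16 ≡ 19.
  x = λ² - 1 - 1 = 361 - 2 ≡ 14; y = λ·(1 - 14) - 18 ≡ 11. → (14, 11)
3P: (14, 11) + (1, 18). λ = (18 - 11)/(1 - 14) ≡ 7/10 mod 23. 10⁻¹ ≡ 7 (mod 23), so λ ≡ 3.
  x = λ² - 14 - 1 = 9 - 15 ≡ 17; y = λ·(14 - 17) - 11 ≡ 3. → (17, 3)
4P: (17, 3) + (1, 18). λ = (18 - 3)/(1 - 17) ≡ 15/7 mod 23. 7⁻¹ ≡ 10 (mod 23) since 7·10 = 70 ≡ 1, so λ ≡ 12.
  x = λ² - 17 - 1 = 144 - 18 ≡ 11; y = λ·(17 - 11) - 3 ≡ 0. → (11, 0)
5P: (11, 0) + (1, 18). λ = (18 - 0)/(1 - 11) ≡ 18/13 mod 23. 13⁻¹ ≡ 16 (mod 23) since 13·16 = 208 ≡ 1, so λ ≡ 12.
  x = λ² - 11 - 1 = 144 - 12 ≡ 17; y = λ·(11 - 17) - 0 ≡ 20. → (17, 20)
6P: (17, 20) + (1, 18). λ = (18 - 20)/(1 - 17) ≡ 21/7 mod 23. 7⁻¹ ≡ 10 (mod 23), so λ ≡ 3.
  x = λ² - 17 - 1 = 9 - 18 ≡ 14; y = λ·(17 - 14) - 20 ≡ 12. → (14, 12)
7P: (14, 12) + (1, 18). λ = (18 - 12)/(1 - 14) ≡ 6/10 mod 23. 10⁻¹ ≡ 7 (mod 23) since 10·7 = 70 ≡ 1, so λ ≡ 19.
  x = λ² - 14 - 1 = 361 - 15 ≡ 1; y = λ·(14 - 1) - 12 ≡ 5. → (1, 5)
8P: (1, 5) + (1, 18): same x and y₁ ≡ -y₂, so the sum is O.
8P = O, so the order is 8.

8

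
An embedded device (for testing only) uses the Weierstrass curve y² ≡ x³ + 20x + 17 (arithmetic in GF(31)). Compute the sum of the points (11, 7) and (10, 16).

(11, 7) + (10, 16). λ = (16 - 7)/(10 - 11) ≡ 9/30 mod 31. 30⁻¹ ≡ 30 (mod 31), so λ ≡ 22.
  x = λ² - 11 - 10 = 484 - 21 ≡ 29; y = λ·(11 - 29) - 7 ≡ 0. → (29, 0)

(29, 0)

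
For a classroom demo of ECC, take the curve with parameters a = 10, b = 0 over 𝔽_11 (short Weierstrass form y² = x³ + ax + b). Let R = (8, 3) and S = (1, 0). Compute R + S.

(6, 1)

(8, 3) + (1, 0). λ = (0 - 3)/(1 - 8) ≡ 8/4 mod 11. 4⁻¹ ≡ 3 (mod 11) since 4·3 = 12 ≡ 1, so λ ≡ 2.
  x = λ² - 8 - 1 = 4 - 9 ≡ 6; y = λ·(8 - 6) - 3 ≡ 1. → (6, 1)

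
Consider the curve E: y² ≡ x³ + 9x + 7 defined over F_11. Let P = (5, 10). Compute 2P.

(5, 1)

tangent at (5, 10): λ = (3·5² + 9)/(2·10) ≡ 7/9. 9⁻¹ ≡ 5 (mod 11) since 9·5 = 45 ≡ 1, so λ ≡ 7·5 ≡ 2.
  x = λ² - 5 - 5 = 4 - 10 ≡ 5; y = λ·(5 - 5) - 10 ≡ 1. → (5, 1)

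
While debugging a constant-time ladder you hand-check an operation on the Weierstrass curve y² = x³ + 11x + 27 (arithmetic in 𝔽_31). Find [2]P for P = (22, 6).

tangent at (22, 6): λ = (3·22² + 11)/(2·6) ≡ 6/12. 12⁻¹ ≡ 13 (mod 31), so λ ≡ 6·13 ≡ 16.
  x = λ² - 22 - 22 = 256 - 44 ≡ 26; y = λ·(22 - 26) - 6 ≡ 23. → (26, 23)

(26, 23)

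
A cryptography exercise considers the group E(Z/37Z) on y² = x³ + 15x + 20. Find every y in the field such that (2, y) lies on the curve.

13, 24

x³ + 15x + 20 = 58 ≡ 21 (mod 37).
Square roots of 21 mod 37: 13 and 24 (since 13² = 169 ≡ 21).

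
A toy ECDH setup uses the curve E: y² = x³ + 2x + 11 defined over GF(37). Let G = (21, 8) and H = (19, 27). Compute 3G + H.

First 3G:
Repeated addition: build up to 3G.
2G: tangent at (21, 8): λ = (3·21² + 2)/(2·8) ≡ 30/16. 16⁻¹ ≡ 7 (mod 37) since 16·7 = 112 ≡ 1, so λ ≡ 30·7 ≡ 25.
  x = λ² - 21 - 21 = 625 - 42 ≡ 28; y = λ·(21 - 28) - 8 ≡ 2. → (28, 2)
3G: (28, 2) + (21, 8). λ = (8 - 2)/(21 - 28) ≡ 6/30 mod 37. 30⁻¹ ≡ 21 (mod 37) since 30·21 = 630 ≡ 1, so λ ≡ 15.
  x = λ² - 28 - 21 = 225 - 49 ≡ 28; y = λ·(28 - 28) - 2 ≡ 35. → (28, 35)
3G = (28, 35).
Finally 3G + H:
(28, 35) + (19, 27). λ = (27 - 35)/(19 - 28) ≡ 29/28 mod 37. 28⁻¹ ≡ 4 (mod 37) since 28·4 = 112 ≡ 1, so λ ≡ 5.
  x = λ² - 28 - 19 = 25 - 47 ≡ 15; y = λ·(28 - 15) - 35 ≡ 30. → (15, 30)

(15, 30)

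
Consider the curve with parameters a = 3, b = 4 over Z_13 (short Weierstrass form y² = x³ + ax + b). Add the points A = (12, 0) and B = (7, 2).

(3, 12)

(12, 0) + (7, 2). λ = (2 - 0)/(7 - 12) ≡ 2/8 mod 13. 8⁻¹ ≡ 5 (mod 13) since 8·5 = 40 ≡ 1, so λ ≡ 10.
  x = λ² - 12 - 7 = 100 - 19 ≡ 3; y = λ·(12 - 3) - 0 ≡ 12. → (3, 12)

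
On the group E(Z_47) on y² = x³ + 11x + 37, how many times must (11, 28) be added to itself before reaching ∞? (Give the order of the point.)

2P: tangent at (11, 28): λ = (3·11² + 11)/(2·28) ≡ 45/9. 9⁻¹ ≡ 21 (mod 47) since 9·21 = 189 ≡ 1, so λ ≡ 45·21 ≡ 5.
  x = λ² - 11 - 11 = 25 - 22 ≡ 3; y = λ·(11 - 3) - 28 ≡ 12. → (3, 12)
3P: (3, 12) + (11, 28). λ = (28 - 12)/(11 - 3) ≡ 16/8 mod 47. 8⁻¹ ≡ 6 (mod 47), so λ ≡ 2.
  x = λ² - 3 - 11 = 4 - 14 ≡ 37; y = λ·(3 - 37) - 12 ≡ 14. → (37, 14)
4P: (37, 14) + (11, 28). λ = (28 - 14)/(11 - 37) ≡ 14/21 mod 47. 21⁻¹ ≡ 9 (mod 47), so λ ≡ 32.
  x = λ² - 37 - 11 = 1024 - 48 ≡ 36; y = λ·(37 - 36) - 14 ≡ 18. → (36, 18)
5P: (36, 18) + (11, 28). λ = (28 - 18)/(11 - 36) ≡ 10/22 mod 47. 22⁻¹ ≡ 15 (mod 47) since 22·15 = 330 ≡ 1, so λ ≡ 9.
  x = λ² - 36 - 11 = 81 - 47 ≡ 34; y = λ·(36 - 34) - 18 ≡ 0. → (34, 0)
6P: (34, 0) + (11, 28). λ = (28 - 0)/(11 - 34) ≡ 28/24 mod 47. 24⁻¹ ≡ 2 (mod 47), so λ ≡ 9.
  x = λ² - 34 - 11 = 81 - 45 ≡ 36; y = λ·(34 - 36) - 0 ≡ 29. → (36, 29)
7P: (36, 29) + (11, 28). λ = (28 - 29)/(11 - 36) ≡ 46/22 mod 47. 22⁻¹ ≡ 15 (mod 47) since 22·15 = 330 ≡ 1, so λ ≡ 32.
  x = λ² - 36 - 11 = 1024 - 47 ≡ 37; y = λ·(36 - 37) - 29 ≡ 33. → (37, 33)
8P: (37, 33) + (11, 28). λ = (28 - 33)/(11 - 37) ≡ 42/21 mod 47. 21⁻¹ ≡ 9 (mod 47) since 21·9 = 189 ≡ 1, so λ ≡ 2.
  x = λ² - 37 - 11 = 4 - 48 ≡ 3; y = λ·(37 - 3) - 33 ≡ 35. → (3, 35)
9P: (3, 35) + (11, 28). λ = (28 - 35)/(11 - 3) ≡ 40/8 mod 47. 8⁻¹ ≡ 6 (mod 47) since 8·6 = 48 ≡ 1, so λ ≡ 5.
  x = λ² - 3 - 11 = 25 - 14 ≡ 11; y = λ·(3 - 11) - 35 ≡ 19. → (11, 19)
10P: (11, 19) + (11, 28): same x and y₁ ≡ -y₂, so the sum is ∞.
10P = ∞, so the order is 10.

10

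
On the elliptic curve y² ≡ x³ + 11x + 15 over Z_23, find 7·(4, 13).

Write P = (4, 13).
Repeated addition: build up to 7P.
2P: tangent at (4, 13): λ = (3·4² + 11)/(2·13) ≡ 13/3. 3⁻¹ ≡ 8 (mod 23), so λ ≡ 13·8 ≡ 12.
  x = λ² - 4 - 4 = 144 - 8 ≡ 21; y = λ·(4 - 21) - 13 ≡ 13. → (21, 13)
3P: (21, 13) + (4, 13). λ = (13 - 13)/(4 - 21) ≡ 0/6 mod 23. 6⁻¹ ≡ 4 (mod 23) since 6·4 = 24 ≡ 1, so λ ≡ 0.
  x = λ² - 21 - 4 = 0 - 25 ≡ 21; y = λ·(21 - 21) - 13 ≡ 10. → (21, 10)
4P: (21, 10) + (4, 13). λ = (13 - 10)/(4 - 21) ≡ 3/6 mod 23. 6⁻¹ ≡ 4 (mod 23) since 6·4 = 24 ≡ 1, so λ ≡ 12.
  x = λ² - 21 - 4 = 144 - 25 ≡ 4; y = λ·(21 - 4) - 10 ≡ 10. → (4, 10)
5P: (4, 10) + (4, 13): same x and y₁ ≡ -y₂, so the sum is O.
6P: O + (4, 13) = (4, 13) (identity).
7P: tangent at (4, 13): λ = (3·4² + 11)/(2·13) ≡ 13/3. 3⁻¹ ≡ 8 (mod 23), so λ ≡ 13·8 ≡ 12.
  x = λ² - 4 - 4 = 144 - 8 ≡ 21; y = λ·(4 - 21) - 13 ≡ 13. → (21, 13)

(21, 13)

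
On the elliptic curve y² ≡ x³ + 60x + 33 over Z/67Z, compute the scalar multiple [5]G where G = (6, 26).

(66, 46)

Double-and-add on 5 = (101)₂. Start with G = (6, 26) for the leading 1-bit.
double: tangent at (6, 26): λ = (3·6² + 60)/(2·26) ≡ 34/52. 52⁻¹ ≡ 58 (mod 67), so λ ≡ 34·58 ≡ 29.
  x = λ² - 6 - 6 = 841 - 12 ≡ 25; y = λ·(6 - 25) - 26 ≡ 26. → (25, 26)
double: tangent at (25, 26): λ = (3·25² + 60)/(2·26) ≡ 59/52. 52⁻¹ ≡ 58 (mod 67), so λ ≡ 59·58 ≡ 5.
  x = λ² - 25 - 25 = 25 - 50 ≡ 42; y = λ·(25 - 42) - 26 ≡ 23. → (42, 23)
add G: (42, 23) + (6, 26). λ = (26 - 23)/(6 - 42) ≡ 3/31 mod 67. 31⁻¹ ≡ 13 (mod 67), so λ ≡ 39.
  x = λ² - 42 - 6 = 1521 - 48 ≡ 66; y = λ·(42 - 66) - 23 ≡ 46. → (66, 46)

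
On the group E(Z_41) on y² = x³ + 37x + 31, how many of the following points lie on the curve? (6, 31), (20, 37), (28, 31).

2

(6, 31): 31² ≡ 18, rhs ≡ 18 → on.
(20, 37): 37² ≡ 16, rhs ≡ 38 → off.
(28, 31): 31² ≡ 18, rhs ≡ 18 → on.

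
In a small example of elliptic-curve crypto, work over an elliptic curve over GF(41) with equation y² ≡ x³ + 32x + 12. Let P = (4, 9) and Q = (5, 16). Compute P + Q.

(40, 26)

(4, 9) + (5, 16). λ = (16 - 9)/(5 - 4) ≡ 7/1 mod 41. 1⁻¹ ≡ 1 (mod 41) since 1·1 = 1 ≡ 1, so λ ≡ 7.
  x = λ² - 4 - 5 = 49 - 9 ≡ 40; y = λ·(4 - 40) - 9 ≡ 26. → (40, 26)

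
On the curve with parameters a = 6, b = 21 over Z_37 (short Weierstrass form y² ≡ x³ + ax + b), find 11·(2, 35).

Write Q = (2, 35).
Double-and-add on 11 = (1011)₂. Start with Q = (2, 35) for the leading 1-bit.
double: tangent at (2, 35): λ = (3·2² + 6)/(2·35) ≡ 18/33. 33⁻¹ ≡ 9 (mod 37), so λ ≡ 18·9 ≡ 14.
  x = λ² - 2 - 2 = 196 - 4 ≡ 7; y = λ·(2 - 7) - 35 ≡ 6. → (7, 6)
double: tangent at (7, 6): λ = (3·7² + 6)/(2·6) ≡ 5/12. 12⁻¹ ≡ 34 (mod 37) since 12·34 = 408 ≡ 1, so λ ≡ 5·34 ≡ 22.
  x = λ² - 7 - 7 = 484 - 14 ≡ 26; y = λ·(7 - 26) - 6 ≡ 20. → (26, 20)
add Q: (26, 20) + (2, 35). λ = (35 - 20)/(2 - 26) ≡ 15/13 mod 37. 13⁻¹ ≡ 20 (mod 37) since 13·20 = 260 ≡ 1, so λ ≡ 4.
  x = λ² - 26 - 2 = 16 - 28 ≡ 25; y = λ·(26 - 25) - 20 ≡ 21. → (25, 21)
double: tangent at (25, 21): λ = (3·25² + 6)/(2·21) ≡ 31/5. 5⁻¹ ≡ 15 (mod 37) since 5·15 = 75 ≡ 1, so λ ≡ 31·15 ≡ 21.
  x = λ² - 25 - 25 = 441 - 50 ≡ 21; y = λ·(25 - 21) - 21 ≡ 26. → (21, 26)
add Q: (21, 26) + (2, 35). λ = (35 - 26)/(2 - 21) ≡ 9/18 mod 37. 18⁻¹ ≡ 35 (mod 37), so λ ≡ 19.
  x = λ² - 21 - 2 = 361 - 23 ≡ 5; y = λ·(21 - 5) - 26 ≡ 19. → (5, 19)

(5, 19)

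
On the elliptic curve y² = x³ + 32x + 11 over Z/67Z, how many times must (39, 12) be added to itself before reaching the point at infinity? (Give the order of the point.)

7

2P: tangent at (39, 12): λ = (3·39² + 32)/(2·12) ≡ 39/24. 24⁻¹ ≡ 14 (mod 67), so λ ≡ 39·14 ≡ 10.
  x = λ² - 39 - 39 = 100 - 78 ≡ 22; y = λ·(39 - 22) - 12 ≡ 24. → (22, 24)
3P: (22, 24) + (39, 12). λ = (12 - 24)/(39 - 22) ≡ 55/17 mod 67. 17⁻¹ ≡ 4 (mod 67), so λ ≡ 19.
  x = λ² - 22 - 39 = 361 - 61 ≡ 32; y = λ·(22 - 32) - 24 ≡ 54. → (32, 54)
4P: (32, 54) + (39, 12). λ = (12 - 54)/(39 - 32) ≡ 25/7 mod 67. 7⁻¹ ≡ 48 (mod 67) since 7·48 = 336 ≡ 1, so λ ≡ 61.
  x = λ² - 32 - 39 = 3721 - 71 ≡ 32; y = λ·(32 - 32) - 54 ≡ 13. → (32, 13)
5P: (32, 13) + (39, 12). λ = (12 - 13)/(39 - 32) ≡ 66/7 mod 67. 7⁻¹ ≡ 48 (mod 67) since 7·48 = 336 ≡ 1, so λ ≡ 19.
  x = λ² - 32 - 39 = 361 - 71 ≡ 22; y = λ·(32 - 22) - 13 ≡ 43. → (22, 43)
6P: (22, 43) + (39, 12). λ = (12 - 43)/(39 - 22) ≡ 36/17 mod 67. 17⁻¹ ≡ 4 (mod 67), so λ ≡ 10.
  x = λ² - 22 - 39 = 100 - 61 ≡ 39; y = λ·(22 - 39) - 43 ≡ 55. → (39, 55)
7P: (39, 55) + (39, 12): same x and y₁ ≡ -y₂, so the sum is the point at infinity.
7P = the point at infinity, so the order is 7.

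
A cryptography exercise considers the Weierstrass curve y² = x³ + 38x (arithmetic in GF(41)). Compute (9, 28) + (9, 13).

O

The two points share x = 9 and their y-coordinates satisfy 28 + 13 ≡ 0 (mod 41), so they are inverses. Their sum is O.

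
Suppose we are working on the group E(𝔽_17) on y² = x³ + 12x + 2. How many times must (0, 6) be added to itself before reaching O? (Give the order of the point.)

2P: tangent at (0, 6): λ = (3·0² + 12)/(2·6) ≡ 12/12. 12⁻¹ ≡ 10 (mod 17), so λ ≡ 12·10 ≡ 1.
  x = λ² - 0 - 0 = 1 - 0 ≡ 1; y = λ·(0 - 1) - 6 ≡ 10. → (1, 10)
3P: (1, 10) + (0, 6). λ = (6 - 10)/(0 - 1) ≡ 13/16 mod 17. 16⁻¹ ≡ 16 (mod 17), so λ ≡ 4.
  x = λ² - 1 - 0 = 16 - 1 ≡ 15; y = λ·(1 - 15) - 10 ≡ 2. → (15, 2)
4P: (15, 2) + (0, 6). λ = (6 - 2)/(0 - 15) ≡ 4/2 mod 17. 2⁻¹ ≡ 9 (mod 17), so λ ≡ 2.
  x = λ² - 15 - 0 = 4 - 15 ≡ 6; y = λ·(15 - 6) - 2 ≡ 16. → (6, 16)
5P: (6, 16) + (0, 6). λ = (6 - 16)/(0 - 6) ≡ 7/11 mod 17. 11⁻¹ ≡ 14 (mod 17) since 11·14 = 154 ≡ 1, so λ ≡ 13.
  x = λ² - 6 - 0 = 169 - 6 ≡ 10; y = λ·(6 - 10) - 16 ≡ 0. → (10, 0)
6P: (10, 0) + (0, 6). λ = (6 - 0)/(0 - 10) ≡ 6/7 mod 17. 7⁻¹ ≡ 5 (mod 17) since 7·5 = 35 ≡ 1, so λ ≡ 13.
  x = λ² - 10 - 0 = 169 - 10 ≡ 6; y = λ·(10 - 6) - 0 ≡ 1. → (6, 1)
7P: (6, 1) + (0, 6). λ = (6 - 1)/(0 - 6) ≡ 5/11 mod 17. 11⁻¹ ≡ 14 (mod 17), so λ ≡ 2.
  x = λ² - 6 - 0 = 4 - 6 ≡ 15; y = λ·(6 - 15) - 1 ≡ 15. → (15, 15)
8P: (15, 15) + (0, 6). λ = (6 - 15)/(0 - 15) ≡ 8/2 mod 17. 2⁻¹ ≡ 9 (mod 17), so λ ≡ 4.
  x = λ² - 15 - 0 = 16 - 15 ≡ 1; y = λ·(15 - 1) - 15 ≡ 7. → (1, 7)
9P: (1, 7) + (0, 6). λ = (6 - 7)/(0 - 1) ≡ 16/16 mod 17. 16⁻¹ ≡ 16 (mod 17), so λ ≡ 1.
  x = λ² - 1 - 0 = 1 - 1 ≡ 0; y = λ·(1 - 0) - 7 ≡ 11. → (0, 11)
10P: (0, 11) + (0, 6): same x and y₁ ≡ -y₂, so the sum is O.
10P = O, so the order is 10.

10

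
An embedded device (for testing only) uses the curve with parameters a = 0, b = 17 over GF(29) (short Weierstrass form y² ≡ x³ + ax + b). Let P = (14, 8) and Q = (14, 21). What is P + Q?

O

The two points share x = 14 and their y-coordinates satisfy 8 + 21 ≡ 0 (mod 29), so they are inverses. Their sum is O.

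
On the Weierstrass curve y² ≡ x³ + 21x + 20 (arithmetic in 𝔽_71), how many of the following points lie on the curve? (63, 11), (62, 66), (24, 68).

(63, 11): 11² ≡ 50, rhs ≡ 50 → on.
(62, 66): 66² ≡ 25, rhs ≡ 25 → on.
(24, 68): 68² ≡ 9, rhs ≡ 6 → off.

2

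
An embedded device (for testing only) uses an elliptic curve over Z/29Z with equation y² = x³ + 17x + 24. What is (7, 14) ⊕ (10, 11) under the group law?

(7, 14) + (10, 11). λ = (11 - 14)/(10 - 7) ≡ 26/3 mod 29. 3⁻¹ ≡ 10 (mod 29), so λ ≡ 28.
  x = λ² - 7 - 10 = 784 - 17 ≡ 13; y = λ·(7 - 13) - 14 ≡ 21. → (13, 21)

(13, 21)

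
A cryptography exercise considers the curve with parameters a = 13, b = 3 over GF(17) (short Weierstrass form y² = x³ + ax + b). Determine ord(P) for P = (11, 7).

6

2P: tangent at (11, 7): λ = (3·11² + 13)/(2·7) ≡ 2/14. 14⁻¹ ≡ 11 (mod 17) since 14·11 = 154 ≡ 1, so λ ≡ 2·11 ≡ 5.
  x = λ² - 11 - 11 = 25 - 22 ≡ 3; y = λ·(11 - 3) - 7 ≡ 16. → (3, 16)
3P: (3, 16) + (11, 7). λ = (7 - 16)/(11 - 3) ≡ 8/8 mod 17. 8⁻¹ ≡ 15 (mod 17), so λ ≡ 1.
  x = λ² - 3 - 11 = 1 - 14 ≡ 4; y = λ·(3 - 4) - 16 ≡ 0. → (4, 0)
4P: (4, 0) + (11, 7). λ = (7 - 0)/(11 - 4) ≡ 7/7 mod 17. 7⁻¹ ≡ 5 (mod 17), so λ ≡ 1.
  x = λ² - 4 - 11 = 1 - 15 ≡ 3; y = λ·(4 - 3) - 0 ≡ 1. → (3, 1)
5P: (3, 1) + (11, 7). λ = (7 - 1)/(11 - 3) ≡ 6/8 mod 17. 8⁻¹ ≡ 15 (mod 17) since 8·15 = 120 ≡ 1, so λ ≡ 5.
  x = λ² - 3 - 11 = 25 - 14 ≡ 11; y = λ·(3 - 11) - 1 ≡ 10. → (11, 10)
6P: (11, 10) + (11, 7): same x and y₁ ≡ -y₂, so the sum is ∞.
6P = ∞, so the order is 6.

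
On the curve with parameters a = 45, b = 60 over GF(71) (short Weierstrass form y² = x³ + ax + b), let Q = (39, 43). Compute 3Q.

Repeated addition: build up to 3Q.
2Q: tangent at (39, 43): λ = (3·39² + 45)/(2·43) ≡ 64/15. 15⁻¹ ≡ 19 (mod 71), so λ ≡ 64·19 ≡ 9.
  x = λ² - 39 - 39 = 81 - 78 ≡ 3; y = λ·(39 - 3) - 43 ≡ 68. → (3, 68)
3Q: (3, 68) + (39, 43). λ = (43 - 68)/(39 - 3) ≡ 46/36 mod 71. 36⁻¹ ≡ 2 (mod 71) since 36·2 = 72 ≡ 1, so λ ≡ 21.
  x = λ² - 3 - 39 = 441 - 42 ≡ 44; y = λ·(3 - 44) - 68 ≡ 65. → (44, 65)

(44, 65)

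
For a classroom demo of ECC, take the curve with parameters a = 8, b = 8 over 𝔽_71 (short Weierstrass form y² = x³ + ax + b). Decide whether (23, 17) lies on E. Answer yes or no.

yes

y² = 17² ≡ 5; x³ + 8x + 8 = 12359 ≡ 5 (mod 71). 5 = 5.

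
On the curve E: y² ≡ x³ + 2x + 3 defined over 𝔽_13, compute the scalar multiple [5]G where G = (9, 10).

Double-and-add on 5 = (101)₂. Start with G = (9, 10) for the leading 1-bit.
double: tangent at (9, 10): λ = (3·9² + 2)/(2·10) ≡ 11/7. 7⁻¹ ≡ 2 (mod 13), so λ ≡ 11·2 ≡ 9.
  x = λ² - 9 - 9 = 81 - 18 ≡ 11; y = λ·(9 - 11) - 10 ≡ 11. → (11, 11)
double: tangent at (11, 11): λ = (3·11² + 2)/(2·11) ≡ 1/9. 9⁻¹ ≡ 3 (mod 13), so λ ≡ 1·3 ≡ 3.
  x = λ² - 11 - 11 = 9 - 22 ≡ 0; y = λ·(11 - 0) - 11 ≡ 9. → (0, 9)
add G: (0, 9) + (9, 10). λ = (10 - 9)/(9 - 0) ≡ 1/9 mod 13. 9⁻¹ ≡ 3 (mod 13) since 9·3 = 27 ≡ 1, so λ ≡ 3.
  x = λ² - 0 - 9 = 9 - 9 ≡ 0; y = λ·(0 - 0) - 9 ≡ 4. → (0, 4)

(0, 4)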